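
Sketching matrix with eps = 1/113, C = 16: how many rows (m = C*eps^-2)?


1/eps = 113.
(1/eps)^2 = 12769.
m = 16*12769 = 204304.

204304


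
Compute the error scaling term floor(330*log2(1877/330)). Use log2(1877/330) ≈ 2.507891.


log2(n/k) = log2(1877/330) ≈ 2.507891.
k*log2(n/k) ≈ 330*2.507891 = 827.60403.
floor(827.60403) = 827.

827


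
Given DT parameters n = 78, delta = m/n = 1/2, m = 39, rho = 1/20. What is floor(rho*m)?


m = 1/2*78 = 39.
rho = 1/20.
rho*m = 1/20*39 = 1.95.
k = floor(1.95) = 1.

1


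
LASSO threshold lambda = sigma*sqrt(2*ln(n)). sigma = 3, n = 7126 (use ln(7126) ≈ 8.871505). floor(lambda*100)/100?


ln(7126) ≈ 8.871505.
2*ln(n) ≈ 17.74301.
sqrt(2*ln(n)) ≈ sqrt(17.74301) ≈ 4.212245.
lambda ≈ 3*4.212245 = 12.636735.
floor(lambda*100)/100 = 12.63.

12.63


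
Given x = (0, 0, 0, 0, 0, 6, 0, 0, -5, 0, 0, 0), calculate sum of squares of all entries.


Non-zero entries: [(5, 6), (8, -5)]
Squares: [36, 25]
||x||_2^2 = sum = 61.

61


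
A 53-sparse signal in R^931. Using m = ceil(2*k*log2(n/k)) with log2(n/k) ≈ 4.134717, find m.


log2(n/k) = log2(931/53) ≈ 4.134717.
2*k*log2(n/k) ≈ 2*53*4.134717 = 438.280002.
m = ceil(438.280002) = 439.

439


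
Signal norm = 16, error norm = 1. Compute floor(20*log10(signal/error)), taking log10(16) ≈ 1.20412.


||x||/||e|| = 16/1 = 16.
log10(16) ≈ 1.20412.
20*log10(||x||/||e||) ≈ 20*1.20412 = 24.0824.
floor(24.0824) = 24.

24


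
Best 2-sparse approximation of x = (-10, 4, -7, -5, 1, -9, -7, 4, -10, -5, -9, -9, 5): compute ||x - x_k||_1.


Sorted |x_i| descending: [10, 10, 9, 9, 9, 7, 7, 5, 5, 5, 4, 4, 1]
Keep top 2: [10, 10]
Tail entries: [9, 9, 9, 7, 7, 5, 5, 5, 4, 4, 1]
L1 error = sum of tail = 65.

65


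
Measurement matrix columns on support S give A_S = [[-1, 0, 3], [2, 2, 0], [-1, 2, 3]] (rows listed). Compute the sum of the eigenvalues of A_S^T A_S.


Sum of eigenvalues of A_S^T A_S = trace(A_S^T A_S) = sum of squared column norms of A_S.
A_S^T A_S diagonal: [6, 8, 18].
trace = 6 + 8 + 18 = 32.

32


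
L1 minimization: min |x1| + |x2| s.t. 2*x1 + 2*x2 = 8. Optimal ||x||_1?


Axis intercepts:
  x1 = 4, x2 = 0: L1 = 4
  x1 = 0, x2 = 4: L1 = 4
x* = (4, 0)
||x*||_1 = 4.

4


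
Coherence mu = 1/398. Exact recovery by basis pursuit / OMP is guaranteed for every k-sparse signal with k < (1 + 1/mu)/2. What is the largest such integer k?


1/mu = 398.
1 + 1/mu = 399.
(1 + 1/mu)/2 = 199.5 is not an integer, so k_max = floor(199.5) = 199.

199


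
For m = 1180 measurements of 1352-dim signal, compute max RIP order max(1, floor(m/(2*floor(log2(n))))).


floor(log2(1352)) = 10.
2*10 = 20.
m/(2*floor(log2(n))) = 1180/20 ≈ 59.0.
floor = 59.
k = max(1, 59) = 59.

59


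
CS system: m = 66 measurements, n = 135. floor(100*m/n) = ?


100*m/n = 100*66/135 ≈ 48.8889.
floor = 48.

48


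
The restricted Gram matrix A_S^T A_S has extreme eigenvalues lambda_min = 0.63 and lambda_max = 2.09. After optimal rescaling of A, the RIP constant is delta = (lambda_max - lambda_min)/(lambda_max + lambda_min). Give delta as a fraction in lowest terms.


lambda_max - lambda_min = 2.09 - 0.63 = 1.46.
lambda_max + lambda_min = 2.09 + 0.63 = 2.72.
delta = 1.46/2.72 = 146/272 = 73/136.

73/136


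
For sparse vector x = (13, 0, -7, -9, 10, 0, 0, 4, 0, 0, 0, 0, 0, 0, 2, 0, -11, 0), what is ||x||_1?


Non-zero entries: [(0, 13), (2, -7), (3, -9), (4, 10), (7, 4), (14, 2), (16, -11)]
Absolute values: [13, 7, 9, 10, 4, 2, 11]
||x||_1 = sum = 56.

56


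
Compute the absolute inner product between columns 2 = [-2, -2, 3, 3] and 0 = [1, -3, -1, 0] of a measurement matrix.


Inner product: -2*1 + -2*-3 + 3*-1 + 3*0
Products: [-2, 6, -3, 0]
Sum = 1.
|dot| = 1.

1


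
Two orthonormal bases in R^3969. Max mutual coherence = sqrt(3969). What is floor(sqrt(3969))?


63^2 = 3969 <= 3969 < 4096 = 64^2, so 63 <= sqrt(3969) < 64.
floor(sqrt(3969)) = 63.

63


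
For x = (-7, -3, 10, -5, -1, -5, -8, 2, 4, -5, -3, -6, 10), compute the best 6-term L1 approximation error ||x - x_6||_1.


Sorted |x_i| descending: [10, 10, 8, 7, 6, 5, 5, 5, 4, 3, 3, 2, 1]
Keep top 6: [10, 10, 8, 7, 6, 5]
Tail entries: [5, 5, 4, 3, 3, 2, 1]
L1 error = sum of tail = 23.

23


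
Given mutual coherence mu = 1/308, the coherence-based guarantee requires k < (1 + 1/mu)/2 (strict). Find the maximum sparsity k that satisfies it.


1/mu = 308.
1 + 1/mu = 309.
(1 + 1/mu)/2 = 154.5 is not an integer, so k_max = floor(154.5) = 154.

154


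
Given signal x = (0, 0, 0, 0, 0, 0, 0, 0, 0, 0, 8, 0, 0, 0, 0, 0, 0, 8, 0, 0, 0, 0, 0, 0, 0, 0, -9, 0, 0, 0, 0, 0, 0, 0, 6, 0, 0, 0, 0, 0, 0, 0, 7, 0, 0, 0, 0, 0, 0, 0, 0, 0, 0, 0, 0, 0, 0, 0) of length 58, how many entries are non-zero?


Non-zero positions: [10, 17, 26, 34, 42].
Sparsity = 5.

5


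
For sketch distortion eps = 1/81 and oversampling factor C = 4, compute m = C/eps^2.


1/eps = 81.
(1/eps)^2 = 6561.
m = 4*6561 = 26244.

26244


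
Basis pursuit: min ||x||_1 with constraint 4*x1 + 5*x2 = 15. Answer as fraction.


Axis intercepts:
  x1 = 15/4, x2 = 0: L1 = 15/4
  x1 = 0, x2 = 3: L1 = 3
x* = (0, 3)
||x*||_1 = 3.

3


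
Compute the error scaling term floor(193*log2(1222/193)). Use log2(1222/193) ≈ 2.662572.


log2(n/k) = log2(1222/193) ≈ 2.662572.
k*log2(n/k) ≈ 193*2.662572 = 513.876396.
floor(513.876396) = 513.

513


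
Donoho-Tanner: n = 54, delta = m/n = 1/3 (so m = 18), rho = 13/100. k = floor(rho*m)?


m = 1/3*54 = 18.
rho = 13/100.
rho*m = 13/100*18 = 2.34.
k = floor(2.34) = 2.

2


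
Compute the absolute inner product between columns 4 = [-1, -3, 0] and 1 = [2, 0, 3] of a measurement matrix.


Inner product: -1*2 + -3*0 + 0*3
Products: [-2, 0, 0]
Sum = -2.
|dot| = 2.

2


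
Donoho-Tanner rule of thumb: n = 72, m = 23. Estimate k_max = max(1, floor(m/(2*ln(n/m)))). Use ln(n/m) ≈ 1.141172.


n/m = 72/23.
ln(n/m) ≈ 1.141172.
2*ln(n/m) ≈ 2.282344.
m/(2*ln(n/m)) ≈ 23/2.282344 ≈ 10.0774.
floor = 10.
k_max = max(1, 10) = 10.

10


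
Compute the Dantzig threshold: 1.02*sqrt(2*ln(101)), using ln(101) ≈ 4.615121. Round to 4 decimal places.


ln(101) ≈ 4.615121.
2*ln(n) ≈ 9.230242.
sqrt(2*ln(n)) ≈ sqrt(9.230242) ≈ 3.038131.
threshold ≈ 1.02*3.038131 = 3.09889362 ≈ 3.0989.

3.0989


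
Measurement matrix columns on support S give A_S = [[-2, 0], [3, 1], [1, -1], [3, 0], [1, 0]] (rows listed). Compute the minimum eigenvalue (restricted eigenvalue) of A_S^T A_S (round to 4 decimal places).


A_S^T A_S = [[24, 2], [2, 2]].
trace = 26.
det = 44.
disc = trace^2 - 4*det = 676 - 4*44 = 500.
sqrt(500) ≈ 22.360680.
lam_min = (26 - sqrt(500))/2 ≈ (26 - 22.360680)/2 = 1.81966 ≈ 1.8197.

1.8197


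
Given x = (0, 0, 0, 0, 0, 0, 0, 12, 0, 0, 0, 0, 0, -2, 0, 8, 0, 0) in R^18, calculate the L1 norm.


Non-zero entries: [(7, 12), (13, -2), (15, 8)]
Absolute values: [12, 2, 8]
||x||_1 = sum = 22.

22


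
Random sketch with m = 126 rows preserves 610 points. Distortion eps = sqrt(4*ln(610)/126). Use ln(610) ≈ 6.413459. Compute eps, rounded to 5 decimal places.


ln(610) ≈ 6.413459.
4*ln(N)/m ≈ 4*6.413459/126 ≈ 0.20360187.
eps = sqrt(0.20360187) ≈ 0.4512226 ≈ 0.45122.

0.45122


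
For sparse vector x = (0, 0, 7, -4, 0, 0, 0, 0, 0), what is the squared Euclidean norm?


Non-zero entries: [(2, 7), (3, -4)]
Squares: [49, 16]
||x||_2^2 = sum = 65.

65


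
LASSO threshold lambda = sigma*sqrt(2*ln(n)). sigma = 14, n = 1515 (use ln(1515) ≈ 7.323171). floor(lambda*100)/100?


ln(1515) ≈ 7.323171.
2*ln(n) ≈ 14.646342.
sqrt(2*ln(n)) ≈ sqrt(14.646342) ≈ 3.827054.
lambda ≈ 14*3.827054 = 53.578756.
floor(lambda*100)/100 = 53.57.

53.57


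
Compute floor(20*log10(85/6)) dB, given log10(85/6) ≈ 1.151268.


||x||/||e|| = 85/6.
log10(85/6) ≈ 1.151268.
20*log10(||x||/||e||) ≈ 20*1.151268 = 23.02536.
floor(23.02536) = 23.

23


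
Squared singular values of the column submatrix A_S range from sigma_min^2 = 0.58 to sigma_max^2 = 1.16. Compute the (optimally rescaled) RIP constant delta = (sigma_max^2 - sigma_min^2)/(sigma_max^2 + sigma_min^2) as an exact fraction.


lambda_max - lambda_min = 1.16 - 0.58 = 0.58.
lambda_max + lambda_min = 1.16 + 0.58 = 1.74.
delta = 0.58/1.74 = 58/174 = 1/3.

1/3


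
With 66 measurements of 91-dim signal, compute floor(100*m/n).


100*m/n = 100*66/91 ≈ 72.5275.
floor = 72.

72


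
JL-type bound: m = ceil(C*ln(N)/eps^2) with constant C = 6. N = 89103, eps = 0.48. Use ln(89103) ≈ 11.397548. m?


ln(89103) ≈ 11.397548.
eps^2 = 0.48^2 = 0.2304.
C*ln(N)/eps^2 ≈ 6*11.397548/0.2304 ≈ 296.8111.
m = ceil(296.8111) = 297.

297


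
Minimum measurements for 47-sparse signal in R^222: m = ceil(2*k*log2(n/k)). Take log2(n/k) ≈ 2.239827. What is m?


log2(n/k) = log2(222/47) ≈ 2.239827.
2*k*log2(n/k) ≈ 2*47*2.239827 = 210.543738.
m = ceil(210.543738) = 211.

211


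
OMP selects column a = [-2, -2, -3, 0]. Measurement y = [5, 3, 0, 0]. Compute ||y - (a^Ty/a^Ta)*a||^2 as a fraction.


a^T a = 17.
a^T y = -16.
coeff = -16/17 = -16/17.
||r||^2 = 322/17.

322/17


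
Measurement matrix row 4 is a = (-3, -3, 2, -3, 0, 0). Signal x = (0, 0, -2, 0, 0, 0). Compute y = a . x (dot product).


Non-zero terms: ['2*-2']
Products: [-4]
y = sum = -4.

-4


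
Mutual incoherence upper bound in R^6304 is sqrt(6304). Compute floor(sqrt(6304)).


79^2 = 6241 <= 6304 < 6400 = 80^2, so 79 <= sqrt(6304) < 80.
floor(sqrt(6304)) = 79.

79


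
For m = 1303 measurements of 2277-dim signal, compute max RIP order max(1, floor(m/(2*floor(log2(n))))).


floor(log2(2277)) = 11.
2*11 = 22.
m/(2*floor(log2(n))) = 1303/22 ≈ 59.2273.
floor = 59.
k = max(1, 59) = 59.

59


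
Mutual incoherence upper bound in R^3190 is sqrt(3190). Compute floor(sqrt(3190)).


56^2 = 3136 <= 3190 < 3249 = 57^2, so 56 <= sqrt(3190) < 57.
floor(sqrt(3190)) = 56.

56


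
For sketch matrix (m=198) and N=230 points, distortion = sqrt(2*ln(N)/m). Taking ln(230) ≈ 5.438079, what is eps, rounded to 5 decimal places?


ln(230) ≈ 5.438079.
2*ln(N)/m ≈ 2*5.438079/198 ≈ 0.05493009.
eps = sqrt(0.05493009) ≈ 0.2343717 ≈ 0.23437.

0.23437


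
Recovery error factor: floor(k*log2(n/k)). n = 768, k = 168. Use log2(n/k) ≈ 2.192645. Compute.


log2(n/k) = log2(768/168) ≈ 2.192645.
k*log2(n/k) ≈ 168*2.192645 = 368.36436.
floor(368.36436) = 368.

368


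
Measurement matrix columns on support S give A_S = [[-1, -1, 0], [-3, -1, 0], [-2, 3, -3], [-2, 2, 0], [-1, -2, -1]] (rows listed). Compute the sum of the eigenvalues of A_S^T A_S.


Sum of eigenvalues of A_S^T A_S = trace(A_S^T A_S) = sum of squared column norms of A_S.
A_S^T A_S diagonal: [19, 19, 10].
trace = 19 + 19 + 10 = 48.

48


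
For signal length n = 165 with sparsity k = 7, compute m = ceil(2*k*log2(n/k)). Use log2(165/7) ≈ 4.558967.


log2(n/k) = log2(165/7) ≈ 4.558967.
2*k*log2(n/k) ≈ 2*7*4.558967 = 63.825538.
m = ceil(63.825538) = 64.

64


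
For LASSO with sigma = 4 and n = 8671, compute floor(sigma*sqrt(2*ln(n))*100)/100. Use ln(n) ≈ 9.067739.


ln(8671) ≈ 9.067739.
2*ln(n) ≈ 18.135478.
sqrt(2*ln(n)) ≈ sqrt(18.135478) ≈ 4.258577.
lambda ≈ 4*4.258577 = 17.034308.
floor(lambda*100)/100 = 17.03.

17.03


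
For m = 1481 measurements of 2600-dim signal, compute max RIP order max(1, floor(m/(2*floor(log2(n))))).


floor(log2(2600)) = 11.
2*11 = 22.
m/(2*floor(log2(n))) = 1481/22 ≈ 67.3182.
floor = 67.
k = max(1, 67) = 67.

67


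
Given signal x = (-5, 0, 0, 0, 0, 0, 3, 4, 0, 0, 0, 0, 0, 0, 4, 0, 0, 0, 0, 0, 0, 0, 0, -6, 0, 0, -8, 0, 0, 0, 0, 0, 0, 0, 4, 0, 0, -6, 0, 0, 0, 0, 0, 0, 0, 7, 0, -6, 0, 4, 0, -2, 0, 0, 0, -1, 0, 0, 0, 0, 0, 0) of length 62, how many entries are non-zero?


Non-zero positions: [0, 6, 7, 14, 23, 26, 34, 37, 45, 47, 49, 51, 55].
Sparsity = 13.

13


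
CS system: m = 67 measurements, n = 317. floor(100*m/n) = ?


100*m/n = 100*67/317 ≈ 21.1356.
floor = 21.

21


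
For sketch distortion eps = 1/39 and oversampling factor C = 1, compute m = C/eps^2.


1/eps = 39.
(1/eps)^2 = 1521.
m = 1*1521 = 1521.

1521


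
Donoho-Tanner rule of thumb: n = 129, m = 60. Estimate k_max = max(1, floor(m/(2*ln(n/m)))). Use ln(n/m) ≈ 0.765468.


n/m = 129/60 = 43/20.
ln(n/m) ≈ 0.765468.
2*ln(n/m) ≈ 1.530936.
m/(2*ln(n/m)) ≈ 60/1.530936 ≈ 39.1917.
floor = 39.
k_max = max(1, 39) = 39.

39


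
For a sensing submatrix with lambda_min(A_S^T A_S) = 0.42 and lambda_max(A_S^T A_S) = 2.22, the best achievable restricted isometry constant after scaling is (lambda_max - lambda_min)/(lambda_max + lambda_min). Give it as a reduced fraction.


lambda_max - lambda_min = 2.22 - 0.42 = 1.80.
lambda_max + lambda_min = 2.22 + 0.42 = 2.64.
delta = 1.80/2.64 = 180/264 = 15/22.

15/22


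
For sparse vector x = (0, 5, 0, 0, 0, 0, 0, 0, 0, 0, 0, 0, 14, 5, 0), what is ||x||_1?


Non-zero entries: [(1, 5), (12, 14), (13, 5)]
Absolute values: [5, 14, 5]
||x||_1 = sum = 24.

24


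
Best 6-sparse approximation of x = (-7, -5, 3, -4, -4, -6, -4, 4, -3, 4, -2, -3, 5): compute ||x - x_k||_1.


Sorted |x_i| descending: [7, 6, 5, 5, 4, 4, 4, 4, 4, 3, 3, 3, 2]
Keep top 6: [7, 6, 5, 5, 4, 4]
Tail entries: [4, 4, 4, 3, 3, 3, 2]
L1 error = sum of tail = 23.

23


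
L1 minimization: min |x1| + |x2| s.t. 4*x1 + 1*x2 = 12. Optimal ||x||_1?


Axis intercepts:
  x1 = 3, x2 = 0: L1 = 3
  x1 = 0, x2 = 12: L1 = 12
x* = (3, 0)
||x*||_1 = 3.

3


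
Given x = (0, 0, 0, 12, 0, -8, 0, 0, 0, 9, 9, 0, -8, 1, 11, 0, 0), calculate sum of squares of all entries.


Non-zero entries: [(3, 12), (5, -8), (9, 9), (10, 9), (12, -8), (13, 1), (14, 11)]
Squares: [144, 64, 81, 81, 64, 1, 121]
||x||_2^2 = sum = 556.

556


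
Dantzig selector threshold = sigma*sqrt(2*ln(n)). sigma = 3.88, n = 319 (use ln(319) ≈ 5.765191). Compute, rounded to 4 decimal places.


ln(319) ≈ 5.765191.
2*ln(n) ≈ 11.530382.
sqrt(2*ln(n)) ≈ sqrt(11.530382) ≈ 3.395642.
threshold ≈ 3.88*3.395642 = 13.17509096 ≈ 13.1751.

13.1751


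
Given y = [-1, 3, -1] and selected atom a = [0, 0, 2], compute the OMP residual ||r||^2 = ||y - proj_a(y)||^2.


a^T a = 4.
a^T y = -2.
coeff = -2/4 = -1/2.
||r||^2 = 10.

10


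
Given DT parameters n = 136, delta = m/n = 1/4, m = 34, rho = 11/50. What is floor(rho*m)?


m = 1/4*136 = 34.
rho = 11/50.
rho*m = 11/50*34 = 7.48.
k = floor(7.48) = 7.

7


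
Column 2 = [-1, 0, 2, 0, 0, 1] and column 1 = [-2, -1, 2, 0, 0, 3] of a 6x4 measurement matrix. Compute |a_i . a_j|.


Inner product: -1*-2 + 0*-1 + 2*2 + 0*0 + 0*0 + 1*3
Products: [2, 0, 4, 0, 0, 3]
Sum = 9.
|dot| = 9.

9


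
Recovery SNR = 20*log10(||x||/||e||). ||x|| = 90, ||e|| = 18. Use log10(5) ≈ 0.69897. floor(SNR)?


||x||/||e|| = 90/18 = 5.
log10(5) ≈ 0.69897.
20*log10(||x||/||e||) ≈ 20*0.69897 = 13.9794.
floor(13.9794) = 13.

13


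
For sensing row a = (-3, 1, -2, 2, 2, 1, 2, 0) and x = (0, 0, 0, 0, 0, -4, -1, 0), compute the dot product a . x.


Non-zero terms: ['1*-4', '2*-1']
Products: [-4, -2]
y = sum = -6.

-6


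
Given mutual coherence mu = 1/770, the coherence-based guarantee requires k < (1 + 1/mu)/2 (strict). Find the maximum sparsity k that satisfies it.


1/mu = 770.
1 + 1/mu = 771.
(1 + 1/mu)/2 = 385.5 is not an integer, so k_max = floor(385.5) = 385.

385


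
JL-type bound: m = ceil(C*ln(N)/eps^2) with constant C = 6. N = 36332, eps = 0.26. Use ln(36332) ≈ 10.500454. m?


ln(36332) ≈ 10.500454.
eps^2 = 0.26^2 = 0.0676.
C*ln(N)/eps^2 ≈ 6*10.500454/0.0676 ≈ 931.993.
m = ceil(931.993) = 932.

932


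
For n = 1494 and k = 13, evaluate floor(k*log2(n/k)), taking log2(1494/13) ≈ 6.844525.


log2(n/k) = log2(1494/13) ≈ 6.844525.
k*log2(n/k) ≈ 13*6.844525 = 88.978825.
floor(88.978825) = 88.

88


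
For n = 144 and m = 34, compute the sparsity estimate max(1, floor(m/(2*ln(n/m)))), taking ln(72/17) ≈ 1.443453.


n/m = 144/34 = 72/17.
ln(n/m) ≈ 1.443453.
2*ln(n/m) ≈ 2.886906.
m/(2*ln(n/m)) ≈ 34/2.886906 ≈ 11.7773.
floor = 11.
k_max = max(1, 11) = 11.

11


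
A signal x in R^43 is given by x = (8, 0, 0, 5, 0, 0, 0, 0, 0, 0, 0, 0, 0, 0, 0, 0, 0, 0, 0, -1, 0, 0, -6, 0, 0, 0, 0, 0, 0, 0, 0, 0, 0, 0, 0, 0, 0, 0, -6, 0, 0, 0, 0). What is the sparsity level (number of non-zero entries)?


Non-zero positions: [0, 3, 19, 22, 38].
Sparsity = 5.

5


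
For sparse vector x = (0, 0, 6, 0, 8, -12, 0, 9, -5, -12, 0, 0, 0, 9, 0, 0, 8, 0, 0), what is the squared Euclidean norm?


Non-zero entries: [(2, 6), (4, 8), (5, -12), (7, 9), (8, -5), (9, -12), (13, 9), (16, 8)]
Squares: [36, 64, 144, 81, 25, 144, 81, 64]
||x||_2^2 = sum = 639.

639


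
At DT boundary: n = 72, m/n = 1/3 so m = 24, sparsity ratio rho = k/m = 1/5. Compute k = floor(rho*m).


m = 1/3*72 = 24.
rho = 1/5.
rho*m = 1/5*24 = 4.8.
k = floor(4.8) = 4.

4


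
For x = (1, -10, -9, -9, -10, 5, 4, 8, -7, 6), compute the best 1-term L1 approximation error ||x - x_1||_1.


Sorted |x_i| descending: [10, 10, 9, 9, 8, 7, 6, 5, 4, 1]
Keep top 1: [10]
Tail entries: [10, 9, 9, 8, 7, 6, 5, 4, 1]
L1 error = sum of tail = 59.

59


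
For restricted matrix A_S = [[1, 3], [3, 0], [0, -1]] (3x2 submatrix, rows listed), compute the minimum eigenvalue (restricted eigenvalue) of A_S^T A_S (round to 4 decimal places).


A_S^T A_S = [[10, 3], [3, 10]].
trace = 20.
det = 91.
disc = trace^2 - 4*det = 400 - 4*91 = 36.
sqrt(36) = 6.
lam_min = (20 - 6)/2 = 7 = 7.0000.

7.0000


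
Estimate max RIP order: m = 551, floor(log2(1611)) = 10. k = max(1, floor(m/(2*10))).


floor(log2(1611)) = 10.
2*10 = 20.
m/(2*floor(log2(n))) = 551/20 ≈ 27.55.
floor = 27.
k = max(1, 27) = 27.

27


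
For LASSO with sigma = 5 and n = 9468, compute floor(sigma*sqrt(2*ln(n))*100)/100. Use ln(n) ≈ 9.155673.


ln(9468) ≈ 9.155673.
2*ln(n) ≈ 18.311346.
sqrt(2*ln(n)) ≈ sqrt(18.311346) ≈ 4.279176.
lambda ≈ 5*4.279176 = 21.39588.
floor(lambda*100)/100 = 21.39.

21.39


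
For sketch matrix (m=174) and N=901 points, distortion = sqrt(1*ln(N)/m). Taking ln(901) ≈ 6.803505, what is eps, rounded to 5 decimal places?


ln(901) ≈ 6.803505.
1*ln(N)/m ≈ 1*6.803505/174 ≈ 0.0391006.
eps = sqrt(0.0391006) ≈ 0.1977387 ≈ 0.19774.

0.19774


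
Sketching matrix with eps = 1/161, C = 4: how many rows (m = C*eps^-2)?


1/eps = 161.
(1/eps)^2 = 25921.
m = 4*25921 = 103684.

103684


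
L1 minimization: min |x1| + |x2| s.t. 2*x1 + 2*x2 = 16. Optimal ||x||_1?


Axis intercepts:
  x1 = 8, x2 = 0: L1 = 8
  x1 = 0, x2 = 8: L1 = 8
x* = (8, 0)
||x*||_1 = 8.

8


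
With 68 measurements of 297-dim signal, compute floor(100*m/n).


100*m/n = 100*68/297 ≈ 22.8956.
floor = 22.

22


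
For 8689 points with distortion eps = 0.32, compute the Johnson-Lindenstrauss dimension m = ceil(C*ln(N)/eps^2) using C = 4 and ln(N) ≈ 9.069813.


ln(8689) ≈ 9.069813.
eps^2 = 0.32^2 = 0.1024.
C*ln(N)/eps^2 ≈ 4*9.069813/0.1024 ≈ 354.2896.
m = ceil(354.2896) = 355.

355


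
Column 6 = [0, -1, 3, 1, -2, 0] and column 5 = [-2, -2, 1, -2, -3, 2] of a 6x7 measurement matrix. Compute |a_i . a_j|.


Inner product: 0*-2 + -1*-2 + 3*1 + 1*-2 + -2*-3 + 0*2
Products: [0, 2, 3, -2, 6, 0]
Sum = 9.
|dot| = 9.

9


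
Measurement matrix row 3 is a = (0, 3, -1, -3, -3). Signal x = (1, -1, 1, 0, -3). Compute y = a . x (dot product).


Non-zero terms: ['0*1', '3*-1', '-1*1', '-3*-3']
Products: [0, -3, -1, 9]
y = sum = 5.

5


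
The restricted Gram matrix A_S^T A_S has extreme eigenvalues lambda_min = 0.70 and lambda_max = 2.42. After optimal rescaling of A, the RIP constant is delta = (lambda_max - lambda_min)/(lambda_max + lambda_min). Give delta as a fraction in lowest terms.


lambda_max - lambda_min = 2.42 - 0.70 = 1.72.
lambda_max + lambda_min = 2.42 + 0.70 = 3.12.
delta = 1.72/3.12 = 172/312 = 43/78.

43/78


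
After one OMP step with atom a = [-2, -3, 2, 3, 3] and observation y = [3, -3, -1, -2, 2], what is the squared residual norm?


a^T a = 35.
a^T y = 1.
coeff = 1/35 = 1/35.
||r||^2 = 944/35.

944/35


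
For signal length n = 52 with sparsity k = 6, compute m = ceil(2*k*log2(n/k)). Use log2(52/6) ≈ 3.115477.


log2(n/k) = log2(52/6) ≈ 3.115477.
2*k*log2(n/k) ≈ 2*6*3.115477 = 37.385724.
m = ceil(37.385724) = 38.

38


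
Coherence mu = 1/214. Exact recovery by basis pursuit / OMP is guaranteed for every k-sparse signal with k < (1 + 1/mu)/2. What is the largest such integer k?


1/mu = 214.
1 + 1/mu = 215.
(1 + 1/mu)/2 = 107.5 is not an integer, so k_max = floor(107.5) = 107.

107


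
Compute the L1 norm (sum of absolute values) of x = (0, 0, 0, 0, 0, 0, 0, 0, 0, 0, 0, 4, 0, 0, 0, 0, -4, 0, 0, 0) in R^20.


Non-zero entries: [(11, 4), (16, -4)]
Absolute values: [4, 4]
||x||_1 = sum = 8.

8


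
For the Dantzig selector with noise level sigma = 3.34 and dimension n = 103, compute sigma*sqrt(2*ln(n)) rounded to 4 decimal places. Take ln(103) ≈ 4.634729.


ln(103) ≈ 4.634729.
2*ln(n) ≈ 9.269458.
sqrt(2*ln(n)) ≈ sqrt(9.269458) ≈ 3.044578.
threshold ≈ 3.34*3.044578 = 10.16889052 ≈ 10.1689.

10.1689


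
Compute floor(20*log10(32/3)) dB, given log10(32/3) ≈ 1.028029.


||x||/||e|| = 32/3.
log10(32/3) ≈ 1.028029.
20*log10(||x||/||e||) ≈ 20*1.028029 = 20.56058.
floor(20.56058) = 20.

20


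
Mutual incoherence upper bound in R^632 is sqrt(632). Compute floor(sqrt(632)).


25^2 = 625 <= 632 < 676 = 26^2, so 25 <= sqrt(632) < 26.
floor(sqrt(632)) = 25.

25


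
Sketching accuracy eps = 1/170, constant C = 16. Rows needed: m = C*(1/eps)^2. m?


1/eps = 170.
(1/eps)^2 = 28900.
m = 16*28900 = 462400.

462400


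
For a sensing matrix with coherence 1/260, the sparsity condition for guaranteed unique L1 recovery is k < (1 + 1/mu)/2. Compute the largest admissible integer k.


1/mu = 260.
1 + 1/mu = 261.
(1 + 1/mu)/2 = 130.5 is not an integer, so k_max = floor(130.5) = 130.

130


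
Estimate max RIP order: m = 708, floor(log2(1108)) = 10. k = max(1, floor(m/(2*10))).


floor(log2(1108)) = 10.
2*10 = 20.
m/(2*floor(log2(n))) = 708/20 ≈ 35.4.
floor = 35.
k = max(1, 35) = 35.

35


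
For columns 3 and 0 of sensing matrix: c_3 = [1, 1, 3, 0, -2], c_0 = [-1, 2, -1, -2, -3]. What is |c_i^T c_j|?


Inner product: 1*-1 + 1*2 + 3*-1 + 0*-2 + -2*-3
Products: [-1, 2, -3, 0, 6]
Sum = 4.
|dot| = 4.

4


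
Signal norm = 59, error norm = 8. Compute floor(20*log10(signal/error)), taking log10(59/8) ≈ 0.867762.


||x||/||e|| = 59/8.
log10(59/8) ≈ 0.867762.
20*log10(||x||/||e||) ≈ 20*0.867762 = 17.35524.
floor(17.35524) = 17.

17


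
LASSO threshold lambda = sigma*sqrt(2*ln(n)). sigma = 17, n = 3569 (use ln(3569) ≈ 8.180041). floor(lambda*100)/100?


ln(3569) ≈ 8.180041.
2*ln(n) ≈ 16.360082.
sqrt(2*ln(n)) ≈ sqrt(16.360082) ≈ 4.04476.
lambda ≈ 17*4.04476 = 68.76092.
floor(lambda*100)/100 = 68.76.

68.76


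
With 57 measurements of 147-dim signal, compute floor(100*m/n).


100*m/n = 100*57/147 ≈ 38.7755.
floor = 38.

38


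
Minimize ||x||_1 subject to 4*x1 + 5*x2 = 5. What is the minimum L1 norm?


Axis intercepts:
  x1 = 5/4, x2 = 0: L1 = 5/4
  x1 = 0, x2 = 1: L1 = 1
x* = (0, 1)
||x*||_1 = 1.

1


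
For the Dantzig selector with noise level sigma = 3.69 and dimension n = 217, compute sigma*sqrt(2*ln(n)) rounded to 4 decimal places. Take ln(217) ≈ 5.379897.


ln(217) ≈ 5.379897.
2*ln(n) ≈ 10.759794.
sqrt(2*ln(n)) ≈ sqrt(10.759794) ≈ 3.280212.
threshold ≈ 3.69*3.280212 = 12.10398228 ≈ 12.1040.

12.1040


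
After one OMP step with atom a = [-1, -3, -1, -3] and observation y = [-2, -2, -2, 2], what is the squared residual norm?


a^T a = 20.
a^T y = 4.
coeff = 4/20 = 1/5.
||r||^2 = 76/5.

76/5


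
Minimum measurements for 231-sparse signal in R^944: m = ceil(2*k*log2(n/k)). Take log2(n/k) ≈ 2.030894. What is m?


log2(n/k) = log2(944/231) ≈ 2.030894.
2*k*log2(n/k) ≈ 2*231*2.030894 = 938.273028.
m = ceil(938.273028) = 939.

939


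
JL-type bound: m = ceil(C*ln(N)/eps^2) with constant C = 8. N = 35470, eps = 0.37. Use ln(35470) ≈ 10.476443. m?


ln(35470) ≈ 10.476443.
eps^2 = 0.37^2 = 0.1369.
C*ln(N)/eps^2 ≈ 8*10.476443/0.1369 ≈ 612.21.
m = ceil(612.21) = 613.

613


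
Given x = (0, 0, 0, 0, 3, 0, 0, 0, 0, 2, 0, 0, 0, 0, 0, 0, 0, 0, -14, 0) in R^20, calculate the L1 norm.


Non-zero entries: [(4, 3), (9, 2), (18, -14)]
Absolute values: [3, 2, 14]
||x||_1 = sum = 19.

19


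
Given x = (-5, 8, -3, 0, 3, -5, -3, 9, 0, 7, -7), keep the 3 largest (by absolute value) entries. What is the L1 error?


Sorted |x_i| descending: [9, 8, 7, 7, 5, 5, 3, 3, 3, 0, 0]
Keep top 3: [9, 8, 7]
Tail entries: [7, 5, 5, 3, 3, 3, 0, 0]
L1 error = sum of tail = 26.

26


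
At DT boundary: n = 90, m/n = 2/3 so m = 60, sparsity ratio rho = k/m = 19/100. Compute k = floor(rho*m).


m = 2/3*90 = 60.
rho = 19/100.
rho*m = 19/100*60 = 11.4.
k = floor(11.4) = 11.

11


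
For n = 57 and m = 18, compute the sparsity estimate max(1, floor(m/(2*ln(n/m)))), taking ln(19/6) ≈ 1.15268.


n/m = 57/18 = 19/6.
ln(n/m) ≈ 1.15268.
2*ln(n/m) ≈ 2.30536.
m/(2*ln(n/m)) ≈ 18/2.30536 ≈ 7.8079.
floor = 7.
k_max = max(1, 7) = 7.

7


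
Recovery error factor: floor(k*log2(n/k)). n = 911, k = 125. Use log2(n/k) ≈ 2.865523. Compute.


log2(n/k) = log2(911/125) ≈ 2.865523.
k*log2(n/k) ≈ 125*2.865523 = 358.190375.
floor(358.190375) = 358.

358


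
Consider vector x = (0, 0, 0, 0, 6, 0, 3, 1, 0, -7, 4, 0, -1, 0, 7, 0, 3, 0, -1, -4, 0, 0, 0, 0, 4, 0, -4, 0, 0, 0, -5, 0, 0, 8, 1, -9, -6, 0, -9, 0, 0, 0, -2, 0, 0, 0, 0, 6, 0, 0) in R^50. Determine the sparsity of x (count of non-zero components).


Non-zero positions: [4, 6, 7, 9, 10, 12, 14, 16, 18, 19, 24, 26, 30, 33, 34, 35, 36, 38, 42, 47].
Sparsity = 20.

20


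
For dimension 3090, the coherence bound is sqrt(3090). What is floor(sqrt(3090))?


55^2 = 3025 <= 3090 < 3136 = 56^2, so 55 <= sqrt(3090) < 56.
floor(sqrt(3090)) = 55.

55


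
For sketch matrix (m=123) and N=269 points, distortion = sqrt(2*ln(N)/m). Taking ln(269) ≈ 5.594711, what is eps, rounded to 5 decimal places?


ln(269) ≈ 5.594711.
2*ln(N)/m ≈ 2*5.594711/123 ≈ 0.09097091.
eps = sqrt(0.09097091) ≈ 0.3016138 ≈ 0.30161.

0.30161


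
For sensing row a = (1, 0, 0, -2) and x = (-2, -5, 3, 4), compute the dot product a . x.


Non-zero terms: ['1*-2', '0*-5', '0*3', '-2*4']
Products: [-2, 0, 0, -8]
y = sum = -10.

-10


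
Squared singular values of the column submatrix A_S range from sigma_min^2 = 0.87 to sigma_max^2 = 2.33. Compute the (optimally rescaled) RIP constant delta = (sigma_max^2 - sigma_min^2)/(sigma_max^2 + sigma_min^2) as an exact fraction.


lambda_max - lambda_min = 2.33 - 0.87 = 1.46.
lambda_max + lambda_min = 2.33 + 0.87 = 3.20.
delta = 1.46/3.20 = 146/320 = 73/160.

73/160


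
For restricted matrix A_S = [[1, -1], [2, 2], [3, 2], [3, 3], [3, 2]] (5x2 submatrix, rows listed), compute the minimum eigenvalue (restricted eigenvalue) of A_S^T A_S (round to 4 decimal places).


A_S^T A_S = [[32, 24], [24, 22]].
trace = 54.
det = 128.
disc = trace^2 - 4*det = 2916 - 4*128 = 2404.
sqrt(2404) ≈ 49.030603.
lam_min = (54 - sqrt(2404))/2 ≈ (54 - 49.030603)/2 = 2.4846985 ≈ 2.4847.

2.4847


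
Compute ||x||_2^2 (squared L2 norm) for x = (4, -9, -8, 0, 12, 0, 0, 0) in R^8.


Non-zero entries: [(0, 4), (1, -9), (2, -8), (4, 12)]
Squares: [16, 81, 64, 144]
||x||_2^2 = sum = 305.

305


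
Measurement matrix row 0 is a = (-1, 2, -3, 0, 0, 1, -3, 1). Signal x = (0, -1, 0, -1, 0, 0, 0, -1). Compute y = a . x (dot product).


Non-zero terms: ['2*-1', '0*-1', '1*-1']
Products: [-2, 0, -1]
y = sum = -3.

-3


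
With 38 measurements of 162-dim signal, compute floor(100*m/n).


100*m/n = 100*38/162 ≈ 23.4568.
floor = 23.

23


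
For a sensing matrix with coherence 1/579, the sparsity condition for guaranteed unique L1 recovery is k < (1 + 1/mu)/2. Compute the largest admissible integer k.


1/mu = 579.
1 + 1/mu = 580.
(1 + 1/mu)/2 = 290 is an integer and the inequality is strict, so k_max = 290 - 1 = 289.

289


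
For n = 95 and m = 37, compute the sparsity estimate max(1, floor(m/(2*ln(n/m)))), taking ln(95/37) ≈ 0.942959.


n/m = 95/37.
ln(n/m) ≈ 0.942959.
2*ln(n/m) ≈ 1.885918.
m/(2*ln(n/m)) ≈ 37/1.885918 ≈ 19.6191.
floor = 19.
k_max = max(1, 19) = 19.

19


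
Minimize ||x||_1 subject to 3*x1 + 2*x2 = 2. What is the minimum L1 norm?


Axis intercepts:
  x1 = 2/3, x2 = 0: L1 = 2/3
  x1 = 0, x2 = 1: L1 = 1
x* = (2/3, 0)
||x*||_1 = 2/3.

2/3


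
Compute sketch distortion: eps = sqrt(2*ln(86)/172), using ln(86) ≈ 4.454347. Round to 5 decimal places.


ln(86) ≈ 4.454347.
2*ln(N)/m ≈ 2*4.454347/172 ≈ 0.05179473.
eps = sqrt(0.05179473) ≈ 0.2275846 ≈ 0.22758.

0.22758


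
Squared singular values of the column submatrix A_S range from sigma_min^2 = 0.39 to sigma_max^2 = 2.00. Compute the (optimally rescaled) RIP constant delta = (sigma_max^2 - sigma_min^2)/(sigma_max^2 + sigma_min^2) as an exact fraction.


lambda_max - lambda_min = 2.00 - 0.39 = 1.61.
lambda_max + lambda_min = 2.00 + 0.39 = 2.39.
delta = 1.61/2.39 = 161/239.

161/239


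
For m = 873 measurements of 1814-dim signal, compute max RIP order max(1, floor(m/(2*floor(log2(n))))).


floor(log2(1814)) = 10.
2*10 = 20.
m/(2*floor(log2(n))) = 873/20 ≈ 43.65.
floor = 43.
k = max(1, 43) = 43.

43


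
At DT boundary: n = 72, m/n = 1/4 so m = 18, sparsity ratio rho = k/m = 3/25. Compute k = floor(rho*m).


m = 1/4*72 = 18.
rho = 3/25.
rho*m = 3/25*18 = 2.16.
k = floor(2.16) = 2.

2


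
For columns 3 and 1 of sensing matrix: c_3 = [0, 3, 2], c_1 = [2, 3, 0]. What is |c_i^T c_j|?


Inner product: 0*2 + 3*3 + 2*0
Products: [0, 9, 0]
Sum = 9.
|dot| = 9.

9


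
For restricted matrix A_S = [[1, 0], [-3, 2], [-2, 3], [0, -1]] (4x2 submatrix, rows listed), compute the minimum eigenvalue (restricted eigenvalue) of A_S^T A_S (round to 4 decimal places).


A_S^T A_S = [[14, -12], [-12, 14]].
trace = 28.
det = 52.
disc = trace^2 - 4*det = 784 - 4*52 = 576.
sqrt(576) = 24.
lam_min = (28 - 24)/2 = 2 = 2.0000.

2.0000


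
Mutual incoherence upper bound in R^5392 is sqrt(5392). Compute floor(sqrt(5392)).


73^2 = 5329 <= 5392 < 5476 = 74^2, so 73 <= sqrt(5392) < 74.
floor(sqrt(5392)) = 73.

73


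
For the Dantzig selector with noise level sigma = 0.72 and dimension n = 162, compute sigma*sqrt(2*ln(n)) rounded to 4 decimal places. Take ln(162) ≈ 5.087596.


ln(162) ≈ 5.087596.
2*ln(n) ≈ 10.175192.
sqrt(2*ln(n)) ≈ sqrt(10.175192) ≈ 3.189858.
threshold ≈ 0.72*3.189858 = 2.29669776 ≈ 2.2967.

2.2967


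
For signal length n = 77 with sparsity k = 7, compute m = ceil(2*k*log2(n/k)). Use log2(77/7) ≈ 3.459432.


log2(n/k) = log2(77/7) ≈ 3.459432.
2*k*log2(n/k) ≈ 2*7*3.459432 = 48.432048.
m = ceil(48.432048) = 49.

49


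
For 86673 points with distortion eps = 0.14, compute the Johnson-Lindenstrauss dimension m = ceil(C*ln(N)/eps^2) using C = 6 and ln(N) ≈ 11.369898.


ln(86673) ≈ 11.369898.
eps^2 = 0.14^2 = 0.0196.
C*ln(N)/eps^2 ≈ 6*11.369898/0.0196 ≈ 3480.581.
m = ceil(3480.581) = 3481.

3481


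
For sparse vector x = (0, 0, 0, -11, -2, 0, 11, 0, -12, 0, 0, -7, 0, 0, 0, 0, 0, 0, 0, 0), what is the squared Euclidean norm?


Non-zero entries: [(3, -11), (4, -2), (6, 11), (8, -12), (11, -7)]
Squares: [121, 4, 121, 144, 49]
||x||_2^2 = sum = 439.

439


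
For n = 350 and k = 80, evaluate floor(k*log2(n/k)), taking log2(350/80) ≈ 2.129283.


log2(n/k) = log2(350/80) ≈ 2.129283.
k*log2(n/k) ≈ 80*2.129283 = 170.34264.
floor(170.34264) = 170.

170


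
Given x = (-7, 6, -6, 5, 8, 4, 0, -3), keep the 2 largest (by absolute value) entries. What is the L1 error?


Sorted |x_i| descending: [8, 7, 6, 6, 5, 4, 3, 0]
Keep top 2: [8, 7]
Tail entries: [6, 6, 5, 4, 3, 0]
L1 error = sum of tail = 24.

24


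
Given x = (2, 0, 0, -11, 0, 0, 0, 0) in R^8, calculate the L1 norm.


Non-zero entries: [(0, 2), (3, -11)]
Absolute values: [2, 11]
||x||_1 = sum = 13.

13


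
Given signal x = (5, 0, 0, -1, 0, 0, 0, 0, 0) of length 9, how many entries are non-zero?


Non-zero positions: [0, 3].
Sparsity = 2.

2


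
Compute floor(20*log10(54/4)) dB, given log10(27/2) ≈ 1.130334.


||x||/||e|| = 54/4 = 27/2.
log10(27/2) ≈ 1.130334.
20*log10(||x||/||e||) ≈ 20*1.130334 = 22.60668.
floor(22.60668) = 22.

22


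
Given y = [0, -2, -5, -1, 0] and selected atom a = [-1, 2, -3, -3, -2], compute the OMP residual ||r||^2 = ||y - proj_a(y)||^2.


a^T a = 27.
a^T y = 14.
coeff = 14/27 = 14/27.
||r||^2 = 614/27.

614/27


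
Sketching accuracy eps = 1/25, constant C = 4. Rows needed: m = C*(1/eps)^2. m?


1/eps = 25.
(1/eps)^2 = 625.
m = 4*625 = 2500.

2500


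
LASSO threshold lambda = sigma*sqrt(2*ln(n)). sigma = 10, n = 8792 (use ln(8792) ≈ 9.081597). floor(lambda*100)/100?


ln(8792) ≈ 9.081597.
2*ln(n) ≈ 18.163194.
sqrt(2*ln(n)) ≈ sqrt(18.163194) ≈ 4.26183.
lambda ≈ 10*4.26183 = 42.6183.
floor(lambda*100)/100 = 42.61.

42.61


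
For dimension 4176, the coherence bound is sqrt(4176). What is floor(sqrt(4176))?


64^2 = 4096 <= 4176 < 4225 = 65^2, so 64 <= sqrt(4176) < 65.
floor(sqrt(4176)) = 64.

64


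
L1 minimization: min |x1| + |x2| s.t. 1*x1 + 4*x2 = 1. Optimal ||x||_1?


Axis intercepts:
  x1 = 1, x2 = 0: L1 = 1
  x1 = 0, x2 = 1/4: L1 = 1/4
x* = (0, 1/4)
||x*||_1 = 1/4.

1/4


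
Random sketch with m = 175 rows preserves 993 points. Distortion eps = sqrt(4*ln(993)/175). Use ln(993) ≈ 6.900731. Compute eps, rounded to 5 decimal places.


ln(993) ≈ 6.900731.
4*ln(N)/m ≈ 4*6.900731/175 ≈ 0.15773099.
eps = sqrt(0.15773099) ≈ 0.3971536 ≈ 0.39715.

0.39715


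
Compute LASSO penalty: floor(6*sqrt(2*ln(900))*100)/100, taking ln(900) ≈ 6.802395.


ln(900) ≈ 6.802395.
2*ln(n) ≈ 13.60479.
sqrt(2*ln(n)) ≈ sqrt(13.60479) ≈ 3.688467.
lambda ≈ 6*3.688467 = 22.130802.
floor(lambda*100)/100 = 22.13.

22.13


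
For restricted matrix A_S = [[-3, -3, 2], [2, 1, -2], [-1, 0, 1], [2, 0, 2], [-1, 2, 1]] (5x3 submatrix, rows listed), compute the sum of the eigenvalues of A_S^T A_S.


Sum of eigenvalues of A_S^T A_S = trace(A_S^T A_S) = sum of squared column norms of A_S.
A_S^T A_S diagonal: [19, 14, 14].
trace = 19 + 14 + 14 = 47.

47


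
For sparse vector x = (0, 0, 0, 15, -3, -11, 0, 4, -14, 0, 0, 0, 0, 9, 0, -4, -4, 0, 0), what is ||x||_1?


Non-zero entries: [(3, 15), (4, -3), (5, -11), (7, 4), (8, -14), (13, 9), (15, -4), (16, -4)]
Absolute values: [15, 3, 11, 4, 14, 9, 4, 4]
||x||_1 = sum = 64.

64


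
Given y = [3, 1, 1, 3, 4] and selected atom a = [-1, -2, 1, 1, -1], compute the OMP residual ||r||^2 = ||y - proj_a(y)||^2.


a^T a = 8.
a^T y = -5.
coeff = -5/8 = -5/8.
||r||^2 = 263/8.

263/8


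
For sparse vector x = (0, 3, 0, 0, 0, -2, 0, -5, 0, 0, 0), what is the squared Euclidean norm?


Non-zero entries: [(1, 3), (5, -2), (7, -5)]
Squares: [9, 4, 25]
||x||_2^2 = sum = 38.

38


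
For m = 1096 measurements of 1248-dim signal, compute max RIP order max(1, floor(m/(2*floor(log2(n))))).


floor(log2(1248)) = 10.
2*10 = 20.
m/(2*floor(log2(n))) = 1096/20 ≈ 54.8.
floor = 54.
k = max(1, 54) = 54.

54


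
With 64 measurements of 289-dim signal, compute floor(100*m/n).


100*m/n = 100*64/289 ≈ 22.1453.
floor = 22.

22


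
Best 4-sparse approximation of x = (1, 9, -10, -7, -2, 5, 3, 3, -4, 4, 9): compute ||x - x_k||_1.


Sorted |x_i| descending: [10, 9, 9, 7, 5, 4, 4, 3, 3, 2, 1]
Keep top 4: [10, 9, 9, 7]
Tail entries: [5, 4, 4, 3, 3, 2, 1]
L1 error = sum of tail = 22.

22


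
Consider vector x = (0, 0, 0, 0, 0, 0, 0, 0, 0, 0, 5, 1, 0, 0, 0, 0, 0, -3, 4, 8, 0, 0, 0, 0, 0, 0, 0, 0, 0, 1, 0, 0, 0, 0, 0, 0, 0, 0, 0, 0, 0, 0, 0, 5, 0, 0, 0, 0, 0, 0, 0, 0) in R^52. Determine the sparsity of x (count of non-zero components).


Non-zero positions: [10, 11, 17, 18, 19, 29, 43].
Sparsity = 7.

7


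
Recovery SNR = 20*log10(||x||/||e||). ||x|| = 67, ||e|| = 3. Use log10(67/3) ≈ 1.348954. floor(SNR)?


||x||/||e|| = 67/3.
log10(67/3) ≈ 1.348954.
20*log10(||x||/||e||) ≈ 20*1.348954 = 26.97908.
floor(26.97908) = 26.

26


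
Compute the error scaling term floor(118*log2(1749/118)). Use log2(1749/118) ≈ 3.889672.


log2(n/k) = log2(1749/118) ≈ 3.889672.
k*log2(n/k) ≈ 118*3.889672 = 458.981296.
floor(458.981296) = 458.

458


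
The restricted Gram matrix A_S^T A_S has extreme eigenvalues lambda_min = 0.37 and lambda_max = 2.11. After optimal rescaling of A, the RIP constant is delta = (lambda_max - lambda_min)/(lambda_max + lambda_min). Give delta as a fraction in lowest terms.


lambda_max - lambda_min = 2.11 - 0.37 = 1.74.
lambda_max + lambda_min = 2.11 + 0.37 = 2.48.
delta = 1.74/2.48 = 174/248 = 87/124.

87/124


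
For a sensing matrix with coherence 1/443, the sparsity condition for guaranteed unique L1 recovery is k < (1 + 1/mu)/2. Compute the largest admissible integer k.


1/mu = 443.
1 + 1/mu = 444.
(1 + 1/mu)/2 = 222 is an integer and the inequality is strict, so k_max = 222 - 1 = 221.

221


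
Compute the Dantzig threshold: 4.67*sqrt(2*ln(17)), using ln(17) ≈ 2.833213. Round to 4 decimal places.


ln(17) ≈ 2.833213.
2*ln(n) ≈ 5.666426.
sqrt(2*ln(n)) ≈ sqrt(5.666426) ≈ 2.380426.
threshold ≈ 4.67*2.380426 = 11.11658942 ≈ 11.1166.

11.1166


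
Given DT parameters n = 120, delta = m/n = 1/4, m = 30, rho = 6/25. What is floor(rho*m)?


m = 1/4*120 = 30.
rho = 6/25.
rho*m = 6/25*30 = 7.2.
k = floor(7.2) = 7.

7


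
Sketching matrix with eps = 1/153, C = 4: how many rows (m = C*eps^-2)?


1/eps = 153.
(1/eps)^2 = 23409.
m = 4*23409 = 93636.

93636


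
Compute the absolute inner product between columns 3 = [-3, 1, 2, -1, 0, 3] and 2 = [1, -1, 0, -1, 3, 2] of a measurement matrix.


Inner product: -3*1 + 1*-1 + 2*0 + -1*-1 + 0*3 + 3*2
Products: [-3, -1, 0, 1, 0, 6]
Sum = 3.
|dot| = 3.

3


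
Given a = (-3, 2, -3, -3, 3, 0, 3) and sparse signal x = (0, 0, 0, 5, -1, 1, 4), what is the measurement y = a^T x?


Non-zero terms: ['-3*5', '3*-1', '0*1', '3*4']
Products: [-15, -3, 0, 12]
y = sum = -6.

-6


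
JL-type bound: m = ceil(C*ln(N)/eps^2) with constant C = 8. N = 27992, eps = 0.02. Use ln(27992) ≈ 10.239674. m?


ln(27992) ≈ 10.239674.
eps^2 = 0.02^2 = 0.0004.
C*ln(N)/eps^2 ≈ 8*10.239674/0.0004 ≈ 204793.48.
m = ceil(204793.48) = 204794.

204794


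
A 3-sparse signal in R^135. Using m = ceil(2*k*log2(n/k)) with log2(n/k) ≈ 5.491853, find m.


log2(n/k) = log2(135/3) ≈ 5.491853.
2*k*log2(n/k) ≈ 2*3*5.491853 = 32.951118.
m = ceil(32.951118) = 33.

33


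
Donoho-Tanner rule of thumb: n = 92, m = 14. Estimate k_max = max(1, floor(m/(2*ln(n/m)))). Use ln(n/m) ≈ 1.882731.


n/m = 92/14 = 46/7.
ln(n/m) ≈ 1.882731.
2*ln(n/m) ≈ 3.765462.
m/(2*ln(n/m)) ≈ 14/3.765462 ≈ 3.718.
floor = 3.
k_max = max(1, 3) = 3.

3


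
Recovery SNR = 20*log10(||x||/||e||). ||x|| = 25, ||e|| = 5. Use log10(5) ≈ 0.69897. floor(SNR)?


||x||/||e|| = 25/5 = 5.
log10(5) ≈ 0.69897.
20*log10(||x||/||e||) ≈ 20*0.69897 = 13.9794.
floor(13.9794) = 13.

13


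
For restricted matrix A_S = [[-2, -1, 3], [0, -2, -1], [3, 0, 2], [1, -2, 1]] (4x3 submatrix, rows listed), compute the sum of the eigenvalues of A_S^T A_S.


Sum of eigenvalues of A_S^T A_S = trace(A_S^T A_S) = sum of squared column norms of A_S.
A_S^T A_S diagonal: [14, 9, 15].
trace = 14 + 9 + 15 = 38.

38


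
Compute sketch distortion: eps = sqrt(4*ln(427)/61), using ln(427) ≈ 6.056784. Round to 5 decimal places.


ln(427) ≈ 6.056784.
4*ln(N)/m ≈ 4*6.056784/61 ≈ 0.39716616.
eps = sqrt(0.39716616) ≈ 0.6302112 ≈ 0.63021.

0.63021
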